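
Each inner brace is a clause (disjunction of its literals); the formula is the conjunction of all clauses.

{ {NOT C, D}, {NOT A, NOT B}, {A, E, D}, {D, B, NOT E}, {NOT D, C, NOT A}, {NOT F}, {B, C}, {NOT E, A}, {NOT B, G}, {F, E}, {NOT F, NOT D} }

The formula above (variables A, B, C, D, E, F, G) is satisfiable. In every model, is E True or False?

True

Suppose E = false.
Unit clause (NOT F) forces F = false.
That conflicts with the unit clause (F).
So every satisfying assignment has E = True.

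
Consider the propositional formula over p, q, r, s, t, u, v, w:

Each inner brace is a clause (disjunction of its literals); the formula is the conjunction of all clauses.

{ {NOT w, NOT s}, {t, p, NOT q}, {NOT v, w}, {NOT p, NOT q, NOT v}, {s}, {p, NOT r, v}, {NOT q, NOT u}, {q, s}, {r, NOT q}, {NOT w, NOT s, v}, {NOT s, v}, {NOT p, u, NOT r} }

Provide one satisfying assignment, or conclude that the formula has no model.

UNSATISFIABLE

Unit clause (s) forces s = true.
Unit clause (NOT w) forces w = false.
Unit clause (NOT v) forces v = false.
That conflicts with the unit clause (v).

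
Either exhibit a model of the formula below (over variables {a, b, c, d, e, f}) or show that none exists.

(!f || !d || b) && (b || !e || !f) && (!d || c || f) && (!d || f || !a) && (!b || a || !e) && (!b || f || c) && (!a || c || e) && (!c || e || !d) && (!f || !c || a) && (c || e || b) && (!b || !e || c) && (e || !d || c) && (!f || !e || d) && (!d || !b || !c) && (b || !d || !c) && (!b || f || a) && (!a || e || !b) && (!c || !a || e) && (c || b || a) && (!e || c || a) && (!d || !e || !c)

Branch on f: set f = false.
Branch on d: set d = false.
Branch on b: set b = false.
Branch on c: set c = true.
Branch on a: set a = false.
Every clause is now satisfied; e is unconstrained.

a=false,  b=false,  c=true,  d=false,  e=true,  f=false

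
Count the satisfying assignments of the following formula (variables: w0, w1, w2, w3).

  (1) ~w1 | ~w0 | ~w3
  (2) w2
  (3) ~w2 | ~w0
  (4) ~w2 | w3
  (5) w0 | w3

There are 2^4 = 16 truth assignments over (w0, w1, w2, w3).
Check each against the 5 clauses (columns in the order w0, w1, w2, w3):
  F F F F  ✗ fails (w2)
  F F F T  ✗ fails (w2)
  F F T F  ✗ fails (~w2 | w3)
  F F T T  ✓ satisfies all
  F T F F  ✗ fails (w2)
  F T F T  ✗ fails (w2)
  F T T F  ✗ fails (~w2 | w3)
  F T T T  ✓ satisfies all
  T F F F  ✗ fails (w2)
  T F F T  ✗ fails (w2)
  T F T F  ✗ fails (~w2 | ~w0)
  T F T T  ✗ fails (~w2 | ~w0)
  T T F F  ✗ fails (w2)
  T T F T  ✗ fails (~w1 | ~w0 | ~w3)
  T T T F  ✗ fails (~w2 | ~w0)
  T T T T  ✗ fails (~w1 | ~w0 | ~w3)
2 of the 16 rows are models.

2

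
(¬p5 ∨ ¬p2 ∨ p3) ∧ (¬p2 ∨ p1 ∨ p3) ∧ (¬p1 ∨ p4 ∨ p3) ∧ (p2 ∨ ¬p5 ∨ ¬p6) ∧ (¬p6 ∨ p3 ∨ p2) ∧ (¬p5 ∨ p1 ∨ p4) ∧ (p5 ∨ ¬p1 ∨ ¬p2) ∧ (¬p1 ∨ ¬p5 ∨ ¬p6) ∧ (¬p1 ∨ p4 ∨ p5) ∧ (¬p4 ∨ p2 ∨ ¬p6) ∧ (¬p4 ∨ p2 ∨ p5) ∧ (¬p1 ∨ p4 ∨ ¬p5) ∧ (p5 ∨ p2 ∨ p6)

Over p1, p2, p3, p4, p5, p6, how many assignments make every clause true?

There are 2^6 = 64 truth assignments over (p1, p2, p3, p4, p5, p6).
Split on p1. With p1 = True, the clauses containing p1 are satisfied and ¬p1 drops from the rest; 3 of the 2^5 = 32 assignments to the other variables satisfy what remains.
With p1 = False, by the same count on the reduced clause set, 9 assignments work.
Total: 3 + 9 = 12.

12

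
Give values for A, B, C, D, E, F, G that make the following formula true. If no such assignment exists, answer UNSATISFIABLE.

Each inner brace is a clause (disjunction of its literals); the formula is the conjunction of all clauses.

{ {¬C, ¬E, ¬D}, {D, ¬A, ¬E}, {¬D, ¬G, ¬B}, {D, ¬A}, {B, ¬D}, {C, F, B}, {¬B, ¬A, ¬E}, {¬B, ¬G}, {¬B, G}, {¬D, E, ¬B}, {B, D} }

UNSATISFIABLE

Case D = True:
(B) alone gives B = True.
(¬G) alone gives G = False.
Now (G) is unsatisfied and unit — conflict.
That branch fails; take D = False instead.
(¬A) alone gives A = False.
(B) alone gives B = True.
(¬G) alone gives G = False.
Now (G) is unsatisfied and unit — conflict.
Either choice for D ends in contradiction.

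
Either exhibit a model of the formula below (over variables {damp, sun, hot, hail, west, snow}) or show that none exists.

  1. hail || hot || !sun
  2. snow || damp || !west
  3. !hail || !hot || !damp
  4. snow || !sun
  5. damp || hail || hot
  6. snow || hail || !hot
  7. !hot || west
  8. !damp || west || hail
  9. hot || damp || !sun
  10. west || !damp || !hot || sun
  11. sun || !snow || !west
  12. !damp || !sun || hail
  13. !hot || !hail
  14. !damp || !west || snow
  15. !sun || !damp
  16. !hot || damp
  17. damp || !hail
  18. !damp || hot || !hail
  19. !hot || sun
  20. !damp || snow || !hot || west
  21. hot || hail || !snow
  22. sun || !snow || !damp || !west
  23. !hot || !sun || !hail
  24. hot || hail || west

Case snow = true:
Case hot = false:
The clause (hail) is unit, so hail = true.
The clause (damp) is unit, so damp = true.
But (!damp) is also a unit clause — contradiction.
Backtrack on hot: now try hot = true.
The clause (west) is unit, so west = true.
The clause (sun) is unit, so sun = true.
The clause (!hail) is unit, so hail = false.
The clause (!damp) is unit, so damp = false.
But (damp) is also a unit clause — contradiction.
Neither hot = true nor hot = false works.
Backtrack on snow: now try snow = false.
The clause (!sun) is unit, so sun = false.
The clause (!hot) is unit, so hot = false.
Case damp = true:
The clause (!west) is unit, so west = false.
The clause (hail) is unit, so hail = true.
But (!hail) is also a unit clause — contradiction.
Backtrack on damp: now try damp = false.
The clause (!west) is unit, so west = false.
The clause (hail) is unit, so hail = true.
But (!hail) is also a unit clause — contradiction.
Neither damp = true nor damp = false works.
Neither snow = true nor snow = false works.

UNSATISFIABLE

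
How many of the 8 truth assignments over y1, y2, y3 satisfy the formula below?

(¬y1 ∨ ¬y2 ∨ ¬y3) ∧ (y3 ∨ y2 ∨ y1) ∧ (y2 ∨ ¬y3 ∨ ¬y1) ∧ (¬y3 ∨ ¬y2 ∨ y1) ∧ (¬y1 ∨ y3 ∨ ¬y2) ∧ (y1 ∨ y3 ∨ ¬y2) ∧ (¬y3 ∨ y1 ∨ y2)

1

There are 2^3 = 8 truth assignments over (y1, y2, y3).
Check each against the 7 clauses (columns in the order y1, y2, y3):
  F F F  ✗ fails (y3 ∨ y2 ∨ y1)
  F F T  ✗ fails (¬y3 ∨ y1 ∨ y2)
  F T F  ✗ fails (y1 ∨ y3 ∨ ¬y2)
  F T T  ✗ fails (¬y3 ∨ ¬y2 ∨ y1)
  T F F  ✓ satisfies all
  T F T  ✗ fails (y2 ∨ ¬y3 ∨ ¬y1)
  T T F  ✗ fails (¬y1 ∨ y3 ∨ ¬y2)
  T T T  ✗ fails (¬y1 ∨ ¬y2 ∨ ¬y3)
1 of the 8 rows is a model.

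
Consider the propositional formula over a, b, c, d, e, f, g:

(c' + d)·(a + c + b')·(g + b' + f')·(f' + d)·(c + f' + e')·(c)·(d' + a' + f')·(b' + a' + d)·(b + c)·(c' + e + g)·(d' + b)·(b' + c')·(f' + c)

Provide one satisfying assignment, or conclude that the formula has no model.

UNSATISFIABLE

The clause (c) is unit, so c = 1.
The clause (d) is unit, so d = 1.
The clause (b) is unit, so b = 1.
Now (b') is unsatisfied and unit — conflict.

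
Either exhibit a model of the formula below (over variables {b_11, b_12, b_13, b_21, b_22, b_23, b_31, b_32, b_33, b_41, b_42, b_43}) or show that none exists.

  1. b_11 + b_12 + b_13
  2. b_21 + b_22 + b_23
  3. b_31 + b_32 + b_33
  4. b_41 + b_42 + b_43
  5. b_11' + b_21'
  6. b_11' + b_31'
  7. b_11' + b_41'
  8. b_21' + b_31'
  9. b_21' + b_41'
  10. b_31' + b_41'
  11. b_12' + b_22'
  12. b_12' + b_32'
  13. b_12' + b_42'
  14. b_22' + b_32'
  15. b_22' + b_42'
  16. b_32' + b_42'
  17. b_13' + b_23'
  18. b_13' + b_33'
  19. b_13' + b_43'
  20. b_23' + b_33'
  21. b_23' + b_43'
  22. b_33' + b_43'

UNSATISFIABLE

Suppose b_11 = 0.
Suppose b_12 = 1.
The clause (b_22') is unit, so b_22 = 0.
The clause (b_32') is unit, so b_32 = 0.
The clause (b_42') is unit, so b_42 = 0.
Suppose b_21 = 1.
The clause (b_31') is unit, so b_31 = 0.
The clause (b_33) is unit, so b_33 = 1.
The clause (b_41') is unit, so b_41 = 0.
The clause (b_43) is unit, so b_43 = 1.
That conflicts with the unit clause (b_43').
Backtrack on b_21: now try b_21 = 0.
The clause (b_23) is unit, so b_23 = 1.
The clause (b_13') is unit, so b_13 = 0.
The clause (b_33') is unit, so b_33 = 0.
The clause (b_31) is unit, so b_31 = 1.
The clause (b_41') is unit, so b_41 = 0.
The clause (b_43) is unit, so b_43 = 1.
That conflicts with the unit clause (b_43').
Neither b_21 = 1 nor b_21 = 0 works.
Backtrack on b_12: now try b_12 = 0.
The clause (b_13) is unit, so b_13 = 1.
The clause (b_23') is unit, so b_23 = 0.
The clause (b_33') is unit, so b_33 = 0.
The clause (b_43') is unit, so b_43 = 0.
Suppose b_21 = 1.
The clause (b_31') is unit, so b_31 = 0.
The clause (b_32) is unit, so b_32 = 1.
The clause (b_41') is unit, so b_41 = 0.
The clause (b_42) is unit, so b_42 = 1.
That conflicts with the unit clause (b_42').
Backtrack on b_21: now try b_21 = 0.
The clause (b_22) is unit, so b_22 = 1.
The clause (b_32') is unit, so b_32 = 0.
The clause (b_31) is unit, so b_31 = 1.
The clause (b_41') is unit, so b_41 = 0.
The clause (b_42) is unit, so b_42 = 1.
That conflicts with the unit clause (b_42').
Neither b_21 = 1 nor b_21 = 0 works.
Neither b_12 = 1 nor b_12 = 0 works.
Backtrack on b_11: now try b_11 = 1.
The clause (b_21') is unit, so b_21 = 0.
The clause (b_31') is unit, so b_31 = 0.
The clause (b_41') is unit, so b_41 = 0.
Suppose b_22 = 1.
The clause (b_12') is unit, so b_12 = 0.
The clause (b_32') is unit, so b_32 = 0.
The clause (b_33) is unit, so b_33 = 1.
The clause (b_42') is unit, so b_42 = 0.
The clause (b_43) is unit, so b_43 = 1.
That conflicts with the unit clause (b_43').
Backtrack on b_22: now try b_22 = 0.
The clause (b_23) is unit, so b_23 = 1.
The clause (b_13') is unit, so b_13 = 0.
The clause (b_33') is unit, so b_33 = 0.
The clause (b_32) is unit, so b_32 = 1.
The clause (b_12') is unit, so b_12 = 0.
The clause (b_42') is unit, so b_42 = 0.
The clause (b_43) is unit, so b_43 = 1.
That conflicts with the unit clause (b_43').
Neither b_22 = 1 nor b_22 = 0 works.
Neither b_11 = 1 nor b_11 = 0 works.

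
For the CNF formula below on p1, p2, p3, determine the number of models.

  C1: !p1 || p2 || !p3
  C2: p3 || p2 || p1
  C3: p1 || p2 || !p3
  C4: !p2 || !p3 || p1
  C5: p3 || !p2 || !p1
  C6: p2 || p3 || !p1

2

There are 2^3 = 8 truth assignments over (p1, p2, p3).
Check each against the 6 clauses (columns in the order p1, p2, p3):
  F F F  ✗ fails (p3 || p2 || p1)
  F F T  ✗ fails (p1 || p2 || !p3)
  F T F  ✓ satisfies all
  F T T  ✗ fails (!p2 || !p3 || p1)
  T F F  ✗ fails (p2 || p3 || !p1)
  T F T  ✗ fails (!p1 || p2 || !p3)
  T T F  ✗ fails (p3 || !p2 || !p1)
  T T T  ✓ satisfies all
2 of the 8 rows are models.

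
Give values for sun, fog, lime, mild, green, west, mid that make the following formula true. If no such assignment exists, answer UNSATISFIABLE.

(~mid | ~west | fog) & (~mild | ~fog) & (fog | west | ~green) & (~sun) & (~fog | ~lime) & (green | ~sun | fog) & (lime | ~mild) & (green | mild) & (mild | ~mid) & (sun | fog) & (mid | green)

The clause (~sun) is unit, so sun = 0.
The clause (fog) is unit, so fog = 1.
The clause (~mild) is unit, so mild = 0.
The clause (~lime) is unit, so lime = 0.
The clause (green) is unit, so green = 1.
The clause (~mid) is unit, so mid = 0.
All clauses hold; west can take either value.

sun: 0,  fog: 1,  lime: 0,  mild: 0,  green: 1,  west: 0,  mid: 0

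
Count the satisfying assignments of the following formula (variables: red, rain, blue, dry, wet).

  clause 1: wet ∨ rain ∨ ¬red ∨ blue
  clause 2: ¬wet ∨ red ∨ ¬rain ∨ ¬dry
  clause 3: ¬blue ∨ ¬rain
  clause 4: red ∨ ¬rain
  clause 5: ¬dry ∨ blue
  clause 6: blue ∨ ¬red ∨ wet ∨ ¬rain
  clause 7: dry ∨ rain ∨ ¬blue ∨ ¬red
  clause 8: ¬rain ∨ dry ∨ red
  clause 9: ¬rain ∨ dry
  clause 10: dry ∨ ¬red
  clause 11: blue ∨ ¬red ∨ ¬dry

8

There are 2^5 = 32 truth assignments over (red, rain, blue, dry, wet).
Split on red. With red = True, the clauses containing red are satisfied and ¬red drops from the rest; 2 of the 2^4 = 16 assignments to the other variables satisfy what remains.
With red = False, by the same count on the reduced clause set, 6 assignments work.
Total: 2 + 6 = 8.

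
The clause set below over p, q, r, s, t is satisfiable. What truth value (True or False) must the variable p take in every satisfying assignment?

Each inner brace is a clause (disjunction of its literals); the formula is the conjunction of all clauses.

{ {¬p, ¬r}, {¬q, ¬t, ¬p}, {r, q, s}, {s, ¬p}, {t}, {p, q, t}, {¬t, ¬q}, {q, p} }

Suppose p = False.
Unit clause (t) forces t = True.
Unit clause (¬q) forces q = False.
That conflicts with the unit clause (q).
So every satisfying assignment has p = True.

True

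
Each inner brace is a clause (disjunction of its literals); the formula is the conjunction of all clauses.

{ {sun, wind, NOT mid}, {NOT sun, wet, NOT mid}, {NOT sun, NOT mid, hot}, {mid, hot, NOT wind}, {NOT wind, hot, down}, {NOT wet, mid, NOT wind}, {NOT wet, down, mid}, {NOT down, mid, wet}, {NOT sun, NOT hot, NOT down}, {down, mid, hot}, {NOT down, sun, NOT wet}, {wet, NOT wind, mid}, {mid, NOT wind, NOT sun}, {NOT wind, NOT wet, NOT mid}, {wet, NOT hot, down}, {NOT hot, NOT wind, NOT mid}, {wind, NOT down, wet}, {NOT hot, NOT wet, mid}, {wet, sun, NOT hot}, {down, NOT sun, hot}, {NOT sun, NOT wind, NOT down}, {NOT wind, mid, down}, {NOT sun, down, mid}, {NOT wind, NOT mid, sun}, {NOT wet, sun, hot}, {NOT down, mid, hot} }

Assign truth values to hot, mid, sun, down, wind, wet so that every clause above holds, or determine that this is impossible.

hot ↦ true, mid ↦ true, sun ↦ true, down ↦ false, wind ↦ false, wet ↦ true

Suppose sun = true.
Suppose wet = true.
Suppose mid = true.
Unit clause (hot) forces hot = true.
Unit clause (NOT down) forces down = false.
Unit clause (NOT wind) forces wind = false.
All clauses are satisfied.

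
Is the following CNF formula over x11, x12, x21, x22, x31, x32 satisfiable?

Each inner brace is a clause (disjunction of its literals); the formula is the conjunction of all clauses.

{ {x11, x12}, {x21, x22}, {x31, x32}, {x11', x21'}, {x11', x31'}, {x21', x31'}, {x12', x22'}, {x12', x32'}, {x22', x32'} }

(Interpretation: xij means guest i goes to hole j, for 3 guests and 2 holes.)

Unsatisfiable

Branch on x11: set x11 = 1.
Unit clause (x21') forces x21 = 0.
Unit clause (x22) forces x22 = 1.
Unit clause (x31') forces x31 = 0.
Unit clause (x32) forces x32 = 1.
But (x32') is also a unit clause — contradiction.
Undo x11 and try x11 = 0.
Unit clause (x12) forces x12 = 1.
Unit clause (x22') forces x22 = 0.
Unit clause (x21) forces x21 = 1.
Unit clause (x31') forces x31 = 0.
Unit clause (x32) forces x32 = 1.
But (x32') is also a unit clause — contradiction.
Neither x11 = 1 nor x11 = 0 works.
No assignment satisfies every clause.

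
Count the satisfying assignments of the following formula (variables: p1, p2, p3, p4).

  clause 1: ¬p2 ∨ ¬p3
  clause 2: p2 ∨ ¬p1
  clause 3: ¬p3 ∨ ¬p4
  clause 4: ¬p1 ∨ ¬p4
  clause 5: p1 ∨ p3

2

There are 2^4 = 16 truth assignments over (p1, p2, p3, p4).
Check each against the 5 clauses (columns in the order p1, p2, p3, p4):
  F F F F  ✗ fails (p1 ∨ p3)
  F F F T  ✗ fails (p1 ∨ p3)
  F F T F  ✓ satisfies all
  F F T T  ✗ fails (¬p3 ∨ ¬p4)
  F T F F  ✗ fails (p1 ∨ p3)
  F T F T  ✗ fails (p1 ∨ p3)
  F T T F  ✗ fails (¬p2 ∨ ¬p3)
  F T T T  ✗ fails (¬p2 ∨ ¬p3)
  T F F F  ✗ fails (p2 ∨ ¬p1)
  T F F T  ✗ fails (p2 ∨ ¬p1)
  T F T F  ✗ fails (p2 ∨ ¬p1)
  T F T T  ✗ fails (p2 ∨ ¬p1)
  T T F F  ✓ satisfies all
  T T F T  ✗ fails (¬p1 ∨ ¬p4)
  T T T F  ✗ fails (¬p2 ∨ ¬p3)
  T T T T  ✗ fails (¬p2 ∨ ¬p3)
2 of the 16 rows are models.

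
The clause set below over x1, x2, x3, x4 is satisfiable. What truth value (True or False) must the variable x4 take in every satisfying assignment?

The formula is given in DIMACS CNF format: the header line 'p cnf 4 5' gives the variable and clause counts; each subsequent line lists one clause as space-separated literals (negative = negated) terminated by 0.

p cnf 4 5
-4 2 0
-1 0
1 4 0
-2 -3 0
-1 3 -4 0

Suppose x4 = False.
(¬x1) alone gives x1 = False.
That conflicts with the unit clause (x1).
So every satisfying assignment has x4 = True.

True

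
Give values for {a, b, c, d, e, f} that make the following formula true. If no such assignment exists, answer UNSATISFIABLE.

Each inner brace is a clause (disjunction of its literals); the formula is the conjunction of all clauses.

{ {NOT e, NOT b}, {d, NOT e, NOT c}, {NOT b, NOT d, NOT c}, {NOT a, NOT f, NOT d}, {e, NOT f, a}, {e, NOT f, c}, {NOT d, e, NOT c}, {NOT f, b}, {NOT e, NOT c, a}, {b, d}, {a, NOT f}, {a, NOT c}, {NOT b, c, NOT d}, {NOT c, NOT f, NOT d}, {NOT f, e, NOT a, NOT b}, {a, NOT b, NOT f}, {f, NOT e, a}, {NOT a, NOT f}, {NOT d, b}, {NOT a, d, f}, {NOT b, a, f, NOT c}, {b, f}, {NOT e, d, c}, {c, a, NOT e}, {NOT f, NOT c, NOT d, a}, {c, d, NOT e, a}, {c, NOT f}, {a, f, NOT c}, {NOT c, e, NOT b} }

a=false, b=true, c=false, d=false, e=false, f=false

Try e = false.
Try f = false.
From the singleton clause (b), b = true.
From the singleton clause (NOT c), c = false.
From the singleton clause (NOT d), d = false.
From the singleton clause (NOT a), a = false.
All clauses are satisfied.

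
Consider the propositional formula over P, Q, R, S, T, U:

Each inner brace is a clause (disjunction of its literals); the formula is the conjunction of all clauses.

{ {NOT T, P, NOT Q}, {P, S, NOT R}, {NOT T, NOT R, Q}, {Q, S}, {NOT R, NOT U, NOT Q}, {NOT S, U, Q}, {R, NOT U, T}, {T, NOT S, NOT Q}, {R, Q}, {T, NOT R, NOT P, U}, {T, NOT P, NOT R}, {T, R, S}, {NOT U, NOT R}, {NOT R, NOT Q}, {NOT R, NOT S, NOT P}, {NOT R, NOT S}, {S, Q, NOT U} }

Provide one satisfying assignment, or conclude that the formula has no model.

P ↦ true,  Q ↦ true,  R ↦ false,  S ↦ true,  T ↦ true,  U ↦ false

Try Q = true.
(NOT R) alone gives R = false.
Try T = true.
(P) alone gives P = true.
All clauses hold; S, U can take either value.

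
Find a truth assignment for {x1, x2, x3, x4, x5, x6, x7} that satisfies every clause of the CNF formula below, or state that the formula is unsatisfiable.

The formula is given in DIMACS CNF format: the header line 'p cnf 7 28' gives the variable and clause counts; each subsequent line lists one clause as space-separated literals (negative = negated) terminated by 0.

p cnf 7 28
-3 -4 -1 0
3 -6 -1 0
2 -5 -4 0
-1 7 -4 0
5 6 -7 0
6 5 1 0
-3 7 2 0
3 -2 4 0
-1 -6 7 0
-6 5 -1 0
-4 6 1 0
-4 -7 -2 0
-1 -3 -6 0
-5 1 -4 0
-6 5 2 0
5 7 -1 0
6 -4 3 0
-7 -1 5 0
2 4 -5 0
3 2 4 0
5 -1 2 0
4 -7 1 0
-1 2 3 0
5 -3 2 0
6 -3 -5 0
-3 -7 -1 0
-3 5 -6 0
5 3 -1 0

Branch on x3: set x3 = False.
Branch on x6: set x6 = True.
(¬x1) alone gives x1 = False.
Branch on x2: set x2 = True.
(x4) alone gives x4 = True.
(¬x7) alone gives x7 = False.
(¬x5) alone gives x5 = False.
Every clause now holds.

x1: False, x2: True, x3: False, x4: True, x5: False, x6: True, x7: False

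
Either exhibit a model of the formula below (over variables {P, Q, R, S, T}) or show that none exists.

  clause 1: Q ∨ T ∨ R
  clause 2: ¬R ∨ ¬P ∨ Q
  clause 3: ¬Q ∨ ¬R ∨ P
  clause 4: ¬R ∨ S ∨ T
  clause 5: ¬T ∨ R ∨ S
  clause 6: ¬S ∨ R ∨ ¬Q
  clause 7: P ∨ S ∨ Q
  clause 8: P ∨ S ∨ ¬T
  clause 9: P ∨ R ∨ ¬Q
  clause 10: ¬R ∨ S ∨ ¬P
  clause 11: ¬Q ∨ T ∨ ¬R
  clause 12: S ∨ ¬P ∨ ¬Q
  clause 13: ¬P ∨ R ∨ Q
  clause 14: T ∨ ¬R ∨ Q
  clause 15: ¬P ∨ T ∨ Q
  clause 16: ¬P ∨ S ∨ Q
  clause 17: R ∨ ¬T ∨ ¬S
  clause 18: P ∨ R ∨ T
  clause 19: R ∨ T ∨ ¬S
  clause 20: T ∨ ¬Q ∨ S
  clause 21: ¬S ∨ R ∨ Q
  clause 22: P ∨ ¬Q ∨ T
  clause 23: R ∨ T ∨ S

P=False, Q=False, R=True, S=True, T=True

Branch on Q: set Q = False.
Branch on T: set T = True.
Branch on R: set R = True.
The clause (¬P) is unit, so P = False.
The clause (S) is unit, so S = True.
This assignment satisfies each clause.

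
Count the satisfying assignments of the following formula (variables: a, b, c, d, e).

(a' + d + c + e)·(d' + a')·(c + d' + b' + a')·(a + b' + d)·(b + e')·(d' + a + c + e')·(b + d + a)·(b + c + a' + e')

There are 2^5 = 32 truth assignments over (a, b, c, d, e).
Split on e. With e = 1, the clauses containing e are satisfied and e' drops from the rest; 3 of the 2^4 = 16 assignments to the other variables satisfy what remains.
With e = 0, by the same count on the reduced clause set, 6 assignments work.
Total: 3 + 6 = 9.

9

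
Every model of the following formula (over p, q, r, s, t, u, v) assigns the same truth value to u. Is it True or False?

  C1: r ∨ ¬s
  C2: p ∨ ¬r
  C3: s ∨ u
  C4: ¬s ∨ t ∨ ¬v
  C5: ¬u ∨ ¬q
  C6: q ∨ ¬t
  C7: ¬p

Suppose u = False.
Unit clause (s) forces s = True.
Unit clause (r) forces r = True.
Unit clause (p) forces p = True.
But (¬p) is also a unit clause — contradiction.
So every satisfying assignment has u = True.

True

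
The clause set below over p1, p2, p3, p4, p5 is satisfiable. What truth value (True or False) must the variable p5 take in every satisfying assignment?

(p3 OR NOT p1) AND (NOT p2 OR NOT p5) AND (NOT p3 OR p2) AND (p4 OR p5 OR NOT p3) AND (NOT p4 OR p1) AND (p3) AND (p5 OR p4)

Suppose p5 = true.
(NOT p2) alone gives p2 = false.
(NOT p3) alone gives p3 = false.
Now (p3) is unsatisfied and unit — conflict.
So every satisfying assignment has p5 = False.

False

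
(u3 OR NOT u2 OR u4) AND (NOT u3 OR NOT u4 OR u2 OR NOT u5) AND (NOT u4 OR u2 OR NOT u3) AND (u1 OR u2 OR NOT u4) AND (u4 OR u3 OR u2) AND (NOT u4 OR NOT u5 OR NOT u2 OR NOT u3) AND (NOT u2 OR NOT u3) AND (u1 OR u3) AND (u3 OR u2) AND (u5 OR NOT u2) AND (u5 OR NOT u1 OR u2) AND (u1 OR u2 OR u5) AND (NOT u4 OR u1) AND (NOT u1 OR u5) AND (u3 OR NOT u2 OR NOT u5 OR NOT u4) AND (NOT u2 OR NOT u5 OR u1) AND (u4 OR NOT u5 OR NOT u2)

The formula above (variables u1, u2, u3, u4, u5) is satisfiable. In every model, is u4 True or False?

Suppose u4 = true.
Unit clause (u1) forces u1 = true.
Unit clause (u5) forces u5 = true.
Case u3 = false:
Unit clause (u2) forces u2 = true.
That conflicts with the unit clause (NOT u2).
That branch fails; take u3 = true instead.
Unit clause (u2) forces u2 = true.
That conflicts with the unit clause (NOT u2).
Either choice for u3 ends in contradiction.
So every satisfying assignment has u4 = False.

False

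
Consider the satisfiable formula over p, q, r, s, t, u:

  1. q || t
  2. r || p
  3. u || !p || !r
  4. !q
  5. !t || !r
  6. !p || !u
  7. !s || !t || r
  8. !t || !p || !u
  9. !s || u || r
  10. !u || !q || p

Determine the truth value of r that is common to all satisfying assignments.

Suppose r = true.
Unit clause (!q) forces q = false.
Unit clause (t) forces t = true.
Now (!t) is unsatisfied and unit — conflict.
So every satisfying assignment has r = False.

False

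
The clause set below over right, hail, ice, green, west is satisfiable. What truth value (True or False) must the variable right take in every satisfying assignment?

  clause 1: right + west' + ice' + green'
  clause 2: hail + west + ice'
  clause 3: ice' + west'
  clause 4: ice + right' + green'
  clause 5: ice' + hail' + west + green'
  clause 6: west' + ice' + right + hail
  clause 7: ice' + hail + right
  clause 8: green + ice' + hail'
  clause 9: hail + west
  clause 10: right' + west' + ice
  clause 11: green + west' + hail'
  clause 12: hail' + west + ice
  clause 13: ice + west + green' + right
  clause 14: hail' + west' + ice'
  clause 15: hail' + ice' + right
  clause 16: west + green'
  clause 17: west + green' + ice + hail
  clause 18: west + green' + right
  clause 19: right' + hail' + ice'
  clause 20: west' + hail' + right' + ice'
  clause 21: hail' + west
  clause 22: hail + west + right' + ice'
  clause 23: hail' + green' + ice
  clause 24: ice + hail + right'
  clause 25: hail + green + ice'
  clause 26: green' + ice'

Suppose right = 1.
Case ice = 0:
The clause (green') is unit, so green = 0.
The clause (west') is unit, so west = 0.
The clause (hail) is unit, so hail = 1.
Now (hail') is unsatisfied and unit — conflict.
So ice must be the other value — set ice = 1.
The clause (west') is unit, so west = 0.
The clause (hail) is unit, so hail = 1.
Now (hail') is unsatisfied and unit — conflict.
Neither ice = 1 nor ice = 0 works.
So every satisfying assignment has right = False.

False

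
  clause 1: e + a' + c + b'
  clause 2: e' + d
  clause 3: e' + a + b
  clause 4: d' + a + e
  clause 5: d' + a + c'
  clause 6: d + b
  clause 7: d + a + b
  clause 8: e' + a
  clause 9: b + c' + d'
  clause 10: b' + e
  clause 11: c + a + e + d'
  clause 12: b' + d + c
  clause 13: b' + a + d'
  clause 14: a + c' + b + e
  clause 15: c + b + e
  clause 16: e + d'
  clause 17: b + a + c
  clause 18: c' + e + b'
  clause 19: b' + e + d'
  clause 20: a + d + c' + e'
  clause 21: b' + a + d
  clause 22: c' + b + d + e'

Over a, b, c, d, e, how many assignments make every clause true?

3

There are 2^5 = 32 truth assignments over (a, b, c, d, e).
Split on e. With e = 1, the clauses containing e are satisfied and e' drops from the rest; 3 of the 2^4 = 16 assignments to the other variables satisfy what remains.
With e = 0, by the same count on the reduced clause set, 0 assignments work.
(One model: a=T, b=F, c=F, d=T, e=T.)
Total: 3 + 0 = 3.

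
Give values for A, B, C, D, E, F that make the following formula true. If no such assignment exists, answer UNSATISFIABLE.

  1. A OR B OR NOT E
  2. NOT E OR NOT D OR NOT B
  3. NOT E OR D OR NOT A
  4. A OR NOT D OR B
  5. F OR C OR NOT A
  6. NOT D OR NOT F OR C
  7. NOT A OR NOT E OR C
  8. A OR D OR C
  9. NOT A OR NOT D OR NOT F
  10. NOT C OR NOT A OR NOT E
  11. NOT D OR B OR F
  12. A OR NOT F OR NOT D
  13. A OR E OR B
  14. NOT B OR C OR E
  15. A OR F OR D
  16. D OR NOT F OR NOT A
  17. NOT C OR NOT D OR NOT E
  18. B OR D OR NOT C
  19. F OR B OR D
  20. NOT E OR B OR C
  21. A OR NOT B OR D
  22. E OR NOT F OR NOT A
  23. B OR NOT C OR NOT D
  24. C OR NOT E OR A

Branch on A: set A = true.
Branch on E: set E = false.
The clause (NOT F) is unit, so F = false.
The clause (C) is unit, so C = true.
Branch on D: set D = false.
The clause (B) is unit, so B = true.
All clauses are satisfied.

A ↦ true,  B ↦ true,  C ↦ true,  D ↦ false,  E ↦ false,  F ↦ false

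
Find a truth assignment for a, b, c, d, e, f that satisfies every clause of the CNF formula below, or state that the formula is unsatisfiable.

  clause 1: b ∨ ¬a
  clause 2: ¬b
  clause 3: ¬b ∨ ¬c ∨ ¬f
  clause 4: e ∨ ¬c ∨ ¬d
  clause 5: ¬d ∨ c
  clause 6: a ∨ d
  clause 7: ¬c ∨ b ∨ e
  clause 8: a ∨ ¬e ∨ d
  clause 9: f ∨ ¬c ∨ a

Unit clause (¬b) forces b = False.
Unit clause (¬a) forces a = False.
Unit clause (d) forces d = True.
Unit clause (c) forces c = True.
Unit clause (e) forces e = True.
Unit clause (f) forces f = True.
Every clause now holds.

a=False,  b=False,  c=True,  d=True,  e=True,  f=True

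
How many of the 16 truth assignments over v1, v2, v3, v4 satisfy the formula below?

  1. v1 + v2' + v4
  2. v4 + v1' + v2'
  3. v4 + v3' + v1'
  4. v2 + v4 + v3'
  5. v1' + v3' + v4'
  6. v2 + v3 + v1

6

There are 2^4 = 16 truth assignments over (v1, v2, v3, v4).
Check each against the 6 clauses (columns in the order v1, v2, v3, v4):
  F F F F  ✗ fails (v2 + v3 + v1)
  F F F T  ✗ fails (v2 + v3 + v1)
  F F T F  ✗ fails (v2 + v4 + v3')
  F F T T  ✓ satisfies all
  F T F F  ✗ fails (v1 + v2' + v4)
  F T F T  ✓ satisfies all
  F T T F  ✗ fails (v1 + v2' + v4)
  F T T T  ✓ satisfies all
  T F F F  ✓ satisfies all
  T F F T  ✓ satisfies all
  T F T F  ✗ fails (v4 + v3' + v1')
  T F T T  ✗ fails (v1' + v3' + v4')
  T T F F  ✗ fails (v4 + v1' + v2')
  T T F T  ✓ satisfies all
  T T T F  ✗ fails (v4 + v1' + v2')
  T T T T  ✗ fails (v1' + v3' + v4')
6 of the 16 rows are models.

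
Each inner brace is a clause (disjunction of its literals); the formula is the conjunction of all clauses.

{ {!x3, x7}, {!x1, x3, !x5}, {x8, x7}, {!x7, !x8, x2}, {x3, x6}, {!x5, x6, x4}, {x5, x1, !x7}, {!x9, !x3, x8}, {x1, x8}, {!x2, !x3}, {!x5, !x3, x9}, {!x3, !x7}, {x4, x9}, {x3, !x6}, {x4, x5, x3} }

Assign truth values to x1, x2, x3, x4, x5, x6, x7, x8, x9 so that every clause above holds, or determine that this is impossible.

Case x3 = false:
The clause (x6) is unit, so x6 = true.
That conflicts with the unit clause (!x6).
Undo x3 and try x3 = true.
The clause (x7) is unit, so x7 = true.
That conflicts with the unit clause (!x7).
Neither x3 = true nor x3 = false works.

UNSATISFIABLE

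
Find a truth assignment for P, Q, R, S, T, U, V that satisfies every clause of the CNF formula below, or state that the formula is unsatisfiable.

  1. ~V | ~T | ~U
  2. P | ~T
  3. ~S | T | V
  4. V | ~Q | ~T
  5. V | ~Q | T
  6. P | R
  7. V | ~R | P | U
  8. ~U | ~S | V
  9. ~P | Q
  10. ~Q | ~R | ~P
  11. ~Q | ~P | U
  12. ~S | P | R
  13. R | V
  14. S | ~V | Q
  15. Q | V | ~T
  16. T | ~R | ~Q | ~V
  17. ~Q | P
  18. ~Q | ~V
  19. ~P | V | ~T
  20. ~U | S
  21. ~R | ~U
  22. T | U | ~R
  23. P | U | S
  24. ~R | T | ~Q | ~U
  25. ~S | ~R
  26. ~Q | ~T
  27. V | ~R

Suppose P = 1.
From the singleton clause (Q), Q = 1.
From the singleton clause (~R), R = 0.
From the singleton clause (U), U = 1.
From the singleton clause (V), V = 1.
Now (~V) is unsatisfied and unit — conflict.
Backtrack on P: now try P = 0.
From the singleton clause (~T), T = 0.
From the singleton clause (R), R = 1.
From the singleton clause (~Q), Q = 0.
From the singleton clause (~U), U = 0.
Now (U) is unsatisfied and unit — conflict.
Either choice for P ends in contradiction.

UNSATISFIABLE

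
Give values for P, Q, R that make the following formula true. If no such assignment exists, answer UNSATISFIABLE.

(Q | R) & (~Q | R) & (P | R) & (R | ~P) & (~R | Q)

Case Q = 1:
From the singleton clause (R), R = 1.
No clause remains; P is free.

P: 1, Q: 1, R: 1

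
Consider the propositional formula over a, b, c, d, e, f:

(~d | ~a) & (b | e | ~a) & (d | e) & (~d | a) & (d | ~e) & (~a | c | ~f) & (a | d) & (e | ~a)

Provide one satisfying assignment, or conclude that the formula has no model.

Try d = 0.
(e) alone gives e = 1.
That conflicts with the unit clause (~e).
Undo d and try d = 1.
(~a) alone gives a = 0.
That conflicts with the unit clause (a).
Neither d = 1 nor d = 0 works.

UNSATISFIABLE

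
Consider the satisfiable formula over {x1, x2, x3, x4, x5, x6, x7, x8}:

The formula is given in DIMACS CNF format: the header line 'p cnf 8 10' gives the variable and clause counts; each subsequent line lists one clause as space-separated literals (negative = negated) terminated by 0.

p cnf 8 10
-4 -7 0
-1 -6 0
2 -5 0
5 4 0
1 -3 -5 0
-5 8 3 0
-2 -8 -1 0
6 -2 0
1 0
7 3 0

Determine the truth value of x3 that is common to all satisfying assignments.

True

Suppose x3 = False.
(x1) alone gives x1 = True.
(¬x6) alone gives x6 = False.
(¬x2) alone gives x2 = False.
(¬x5) alone gives x5 = False.
(x4) alone gives x4 = True.
(¬x7) alone gives x7 = False.
But (x7) is also a unit clause — contradiction.
So every satisfying assignment has x3 = True.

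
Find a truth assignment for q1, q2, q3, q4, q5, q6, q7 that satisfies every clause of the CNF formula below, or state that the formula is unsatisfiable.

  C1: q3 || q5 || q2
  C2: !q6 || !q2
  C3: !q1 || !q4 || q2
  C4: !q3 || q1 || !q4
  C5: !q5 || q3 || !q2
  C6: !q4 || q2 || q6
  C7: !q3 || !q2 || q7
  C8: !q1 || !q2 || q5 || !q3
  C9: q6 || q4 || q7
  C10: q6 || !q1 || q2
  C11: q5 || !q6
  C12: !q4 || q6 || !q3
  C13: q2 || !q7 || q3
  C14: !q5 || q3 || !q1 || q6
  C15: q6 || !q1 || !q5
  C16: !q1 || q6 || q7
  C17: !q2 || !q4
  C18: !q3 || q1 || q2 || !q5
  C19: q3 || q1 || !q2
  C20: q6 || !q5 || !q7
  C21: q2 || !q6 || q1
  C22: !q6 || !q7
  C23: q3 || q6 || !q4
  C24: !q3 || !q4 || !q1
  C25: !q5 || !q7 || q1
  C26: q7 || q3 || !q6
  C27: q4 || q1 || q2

Suppose q6 = false.
Suppose q4 = false.
The clause (q7) is unit, so q7 = true.
The clause (!q5) is unit, so q5 = false.
Suppose q3 = false.
The clause (q2) is unit, so q2 = true.
The clause (q1) is unit, so q1 = true.
All clauses are satisfied.

q1 ↦ true, q2 ↦ true, q3 ↦ false, q4 ↦ false, q5 ↦ false, q6 ↦ false, q7 ↦ true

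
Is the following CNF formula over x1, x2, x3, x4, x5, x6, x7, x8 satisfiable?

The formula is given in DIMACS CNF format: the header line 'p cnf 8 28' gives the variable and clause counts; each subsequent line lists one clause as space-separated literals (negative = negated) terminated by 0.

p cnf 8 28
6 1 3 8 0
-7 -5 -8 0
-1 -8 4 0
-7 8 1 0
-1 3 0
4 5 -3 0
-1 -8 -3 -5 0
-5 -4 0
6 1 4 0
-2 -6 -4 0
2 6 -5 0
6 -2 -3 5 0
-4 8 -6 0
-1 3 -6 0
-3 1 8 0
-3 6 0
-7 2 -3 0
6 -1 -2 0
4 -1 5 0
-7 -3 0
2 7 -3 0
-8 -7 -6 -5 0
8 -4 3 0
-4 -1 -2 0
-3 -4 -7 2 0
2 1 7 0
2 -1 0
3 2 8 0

Suppose x1 = False.
Suppose x7 = False.
(x2) alone gives x2 = True.
Suppose x5 = True.
(¬x4) alone gives x4 = False.
(x6) alone gives x6 = True.
Suppose x3 = False.
No clause remains; x8 is free.
A satisfying assignment: x1=False; x2=True; x3=False; x4=False; x5=True; x6=True; x7=False; x8=True.

Yes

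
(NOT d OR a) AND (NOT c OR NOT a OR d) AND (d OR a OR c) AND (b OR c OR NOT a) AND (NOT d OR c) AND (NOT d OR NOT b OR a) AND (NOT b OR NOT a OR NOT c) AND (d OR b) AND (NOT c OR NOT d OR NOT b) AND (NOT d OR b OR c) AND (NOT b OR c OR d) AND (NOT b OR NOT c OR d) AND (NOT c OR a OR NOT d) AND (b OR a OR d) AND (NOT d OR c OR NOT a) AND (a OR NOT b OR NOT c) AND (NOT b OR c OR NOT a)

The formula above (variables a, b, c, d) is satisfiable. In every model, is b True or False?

Suppose b = true.
Branch on d: set d = false.
(c) alone gives c = true.
That conflicts with the unit clause (NOT c).
Undo d and try d = true.
(a) alone gives a = true.
(c) alone gives c = true.
That conflicts with the unit clause (NOT c).
Neither d = true nor d = false works.
So every satisfying assignment has b = False.

False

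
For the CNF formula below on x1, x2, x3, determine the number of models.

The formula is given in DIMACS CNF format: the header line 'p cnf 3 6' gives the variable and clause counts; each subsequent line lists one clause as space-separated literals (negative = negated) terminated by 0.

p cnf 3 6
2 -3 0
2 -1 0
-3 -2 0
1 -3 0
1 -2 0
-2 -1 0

There are 2^3 = 8 truth assignments over (x1, x2, x3).
Check each against the 6 clauses (columns in the order x1, x2, x3):
  F F F  ✓ satisfies all
  F F T  ✗ fails (x2 ∨ ¬x3)
  F T F  ✗ fails (x1 ∨ ¬x2)
  F T T  ✗ fails (¬x3 ∨ ¬x2)
  T F F  ✗ fails (x2 ∨ ¬x1)
  T F T  ✗ fails (x2 ∨ ¬x3)
  T T F  ✗ fails (¬x2 ∨ ¬x1)
  T T T  ✗ fails (¬x3 ∨ ¬x2)
1 of the 8 rows is a model.

1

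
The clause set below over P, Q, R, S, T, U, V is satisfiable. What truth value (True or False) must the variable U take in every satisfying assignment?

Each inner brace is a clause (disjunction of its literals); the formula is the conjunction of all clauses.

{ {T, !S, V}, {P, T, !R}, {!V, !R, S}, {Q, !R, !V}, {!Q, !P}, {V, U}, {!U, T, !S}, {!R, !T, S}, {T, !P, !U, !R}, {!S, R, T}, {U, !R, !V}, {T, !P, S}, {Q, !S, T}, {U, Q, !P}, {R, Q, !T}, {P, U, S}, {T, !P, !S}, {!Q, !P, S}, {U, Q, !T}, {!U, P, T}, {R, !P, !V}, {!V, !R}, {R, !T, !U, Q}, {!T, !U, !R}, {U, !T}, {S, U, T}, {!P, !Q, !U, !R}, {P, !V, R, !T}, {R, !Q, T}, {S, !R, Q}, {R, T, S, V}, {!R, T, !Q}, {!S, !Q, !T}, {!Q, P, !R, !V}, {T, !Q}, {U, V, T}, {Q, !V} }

Suppose U = false.
From the singleton clause (V), V = true.
From the singleton clause (!R), R = false.
From the singleton clause (!P), P = false.
From the singleton clause (S), S = true.
From the singleton clause (T), T = true.
That conflicts with the unit clause (!T).
So every satisfying assignment has U = True.

True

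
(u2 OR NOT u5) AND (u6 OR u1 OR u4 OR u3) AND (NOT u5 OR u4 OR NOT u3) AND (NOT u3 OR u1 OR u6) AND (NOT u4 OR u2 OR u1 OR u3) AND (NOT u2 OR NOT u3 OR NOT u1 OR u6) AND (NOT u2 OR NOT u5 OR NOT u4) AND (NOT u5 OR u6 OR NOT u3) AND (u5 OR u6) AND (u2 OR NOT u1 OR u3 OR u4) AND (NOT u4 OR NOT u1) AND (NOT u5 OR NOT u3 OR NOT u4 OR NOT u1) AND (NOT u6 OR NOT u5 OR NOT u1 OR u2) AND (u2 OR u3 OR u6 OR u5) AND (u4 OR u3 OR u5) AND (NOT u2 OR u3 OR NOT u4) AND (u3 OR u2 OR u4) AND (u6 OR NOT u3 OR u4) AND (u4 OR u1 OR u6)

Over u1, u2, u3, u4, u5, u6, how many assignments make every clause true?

9

There are 2^6 = 64 truth assignments over (u1, u2, u3, u4, u5, u6).
Split on u2. With u2 = true, the clauses containing u2 are satisfied and NOT u2 drops from the rest; 6 of the 2^5 = 32 assignments to the other variables satisfy what remains.
With u2 = false, by the same count on the reduced clause set, 3 assignments work.
Total: 6 + 3 = 9.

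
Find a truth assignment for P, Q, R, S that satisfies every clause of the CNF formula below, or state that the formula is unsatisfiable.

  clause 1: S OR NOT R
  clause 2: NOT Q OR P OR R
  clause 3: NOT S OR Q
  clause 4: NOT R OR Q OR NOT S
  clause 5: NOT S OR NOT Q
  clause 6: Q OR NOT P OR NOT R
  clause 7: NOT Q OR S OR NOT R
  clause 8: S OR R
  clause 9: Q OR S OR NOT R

UNSATISFIABLE

Try S = true.
Unit clause (Q) forces Q = true.
That conflicts with the unit clause (NOT Q).
That branch fails; take S = false instead.
Unit clause (NOT R) forces R = false.
That conflicts with the unit clause (R).
Either choice for S ends in contradiction.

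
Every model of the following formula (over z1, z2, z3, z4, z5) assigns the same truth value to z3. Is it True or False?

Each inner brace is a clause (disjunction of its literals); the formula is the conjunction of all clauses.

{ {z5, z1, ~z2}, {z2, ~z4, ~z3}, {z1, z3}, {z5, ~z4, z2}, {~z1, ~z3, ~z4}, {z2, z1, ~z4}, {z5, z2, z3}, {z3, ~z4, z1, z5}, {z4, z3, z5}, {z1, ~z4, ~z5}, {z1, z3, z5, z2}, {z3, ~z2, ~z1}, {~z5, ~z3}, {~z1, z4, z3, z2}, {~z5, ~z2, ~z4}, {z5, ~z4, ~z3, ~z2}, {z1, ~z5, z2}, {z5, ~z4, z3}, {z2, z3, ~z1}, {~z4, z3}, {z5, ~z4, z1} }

True

Suppose z3 = 0.
From the singleton clause (z1), z1 = 1.
From the singleton clause (~z2), z2 = 0.
But (z2) is also a unit clause — contradiction.
So every satisfying assignment has z3 = True.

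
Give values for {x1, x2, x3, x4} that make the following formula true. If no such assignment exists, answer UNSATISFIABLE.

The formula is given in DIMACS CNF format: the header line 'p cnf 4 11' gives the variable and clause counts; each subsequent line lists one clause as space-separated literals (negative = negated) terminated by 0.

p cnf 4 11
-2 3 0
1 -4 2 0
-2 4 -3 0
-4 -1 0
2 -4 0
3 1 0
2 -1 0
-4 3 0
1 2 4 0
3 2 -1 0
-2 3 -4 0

Case x2 = True:
From the singleton clause (x3), x3 = True.
From the singleton clause (x4), x4 = True.
From the singleton clause (¬x1), x1 = False.
Every clause now holds.

x1=False; x2=True; x3=True; x4=True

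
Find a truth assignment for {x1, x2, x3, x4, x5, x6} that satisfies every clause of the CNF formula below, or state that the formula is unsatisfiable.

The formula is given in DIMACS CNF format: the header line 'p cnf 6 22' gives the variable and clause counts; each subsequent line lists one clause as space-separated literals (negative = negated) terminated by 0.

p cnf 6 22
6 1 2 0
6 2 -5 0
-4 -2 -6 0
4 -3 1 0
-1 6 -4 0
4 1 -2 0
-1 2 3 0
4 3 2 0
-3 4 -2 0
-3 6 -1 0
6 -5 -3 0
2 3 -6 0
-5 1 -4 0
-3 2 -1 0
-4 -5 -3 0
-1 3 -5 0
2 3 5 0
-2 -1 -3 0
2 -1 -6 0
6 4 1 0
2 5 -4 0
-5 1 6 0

Branch on x6: set x6 = True.
Branch on x4: set x4 = False.
Branch on x3: set x3 = False.
Unit clause (x2) forces x2 = True.
Unit clause (x1) forces x1 = True.
Unit clause (¬x5) forces x5 = False.
All clauses are satisfied.

x1: True; x2: True; x3: False; x4: False; x5: False; x6: True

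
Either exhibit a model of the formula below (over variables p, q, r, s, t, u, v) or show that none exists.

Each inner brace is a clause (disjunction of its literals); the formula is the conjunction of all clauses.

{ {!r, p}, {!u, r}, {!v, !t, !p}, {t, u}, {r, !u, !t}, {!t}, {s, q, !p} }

p: true, q: true, r: true, s: false, t: false, u: true, v: true

The clause (!t) is unit, so t = false.
The clause (u) is unit, so u = true.
The clause (r) is unit, so r = true.
The clause (p) is unit, so p = true.
Branch on s: set s = false.
The clause (q) is unit, so q = true.
All clauses hold; v can take either value.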